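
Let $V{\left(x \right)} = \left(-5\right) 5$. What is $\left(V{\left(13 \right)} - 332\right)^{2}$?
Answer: $127449$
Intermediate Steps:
$V{\left(x \right)} = -25$
$\left(V{\left(13 \right)} - 332\right)^{2} = \left(-25 - 332\right)^{2} = \left(-357\right)^{2} = 127449$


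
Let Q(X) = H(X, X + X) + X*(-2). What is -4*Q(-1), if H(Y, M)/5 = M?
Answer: 32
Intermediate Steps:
H(Y, M) = 5*M
Q(X) = 8*X (Q(X) = 5*(X + X) + X*(-2) = 5*(2*X) - 2*X = 10*X - 2*X = 8*X)
-4*Q(-1) = -32*(-1) = -4*(-8) = 32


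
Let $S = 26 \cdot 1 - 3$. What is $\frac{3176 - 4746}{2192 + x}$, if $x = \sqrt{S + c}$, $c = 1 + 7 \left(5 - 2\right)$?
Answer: $- \frac{3441440}{4804819} + \frac{4710 \sqrt{5}}{4804819} \approx -0.71406$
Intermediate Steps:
$c = 22$ ($c = 1 + 7 \left(5 - 2\right) = 1 + 7 \cdot 3 = 1 + 21 = 22$)
$S = 23$ ($S = 26 - 3 = 23$)
$x = 3 \sqrt{5}$ ($x = \sqrt{23 + 22} = \sqrt{45} = 3 \sqrt{5} \approx 6.7082$)
$\frac{3176 - 4746}{2192 + x} = \frac{3176 - 4746}{2192 + 3 \sqrt{5}} = - \frac{1570}{2192 + 3 \sqrt{5}}$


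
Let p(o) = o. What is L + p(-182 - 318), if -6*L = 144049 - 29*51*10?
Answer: -132259/6 ≈ -22043.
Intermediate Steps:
L = -129259/6 (L = -(144049 - 29*51*10)/6 = -(144049 - 1479*10)/6 = -(144049 - 14790)/6 = -⅙*129259 = -129259/6 ≈ -21543.)
L + p(-182 - 318) = -129259/6 + (-182 - 318) = -129259/6 - 500 = -132259/6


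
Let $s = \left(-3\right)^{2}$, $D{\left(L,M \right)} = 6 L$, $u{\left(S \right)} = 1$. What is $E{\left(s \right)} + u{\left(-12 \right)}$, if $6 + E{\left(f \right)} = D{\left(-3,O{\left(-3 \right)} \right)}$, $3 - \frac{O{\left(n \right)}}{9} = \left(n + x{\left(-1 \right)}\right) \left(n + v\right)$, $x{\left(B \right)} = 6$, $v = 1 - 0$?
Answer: $-23$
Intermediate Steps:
$v = 1$ ($v = 1 + 0 = 1$)
$O{\left(n \right)} = 27 - 9 \left(1 + n\right) \left(6 + n\right)$ ($O{\left(n \right)} = 27 - 9 \left(n + 6\right) \left(n + 1\right) = 27 - 9 \left(6 + n\right) \left(1 + n\right) = 27 - 9 \left(1 + n\right) \left(6 + n\right)$)
$s = 9$
$E{\left(f \right)} = -24$ ($E{\left(f \right)} = -6 + 6 \left(-3\right) = -6 - 18 = -24$)
$E{\left(s \right)} + u{\left(-12 \right)} = -24 + 1 = -23$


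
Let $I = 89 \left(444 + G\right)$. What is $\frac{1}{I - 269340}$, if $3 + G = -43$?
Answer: $- \frac{1}{233918} \approx -4.275 \cdot 10^{-6}$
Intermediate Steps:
$G = -46$ ($G = -3 - 43 = -46$)
$I = 35422$ ($I = 89 \left(444 - 46\right) = 89 \cdot 398 = 35422$)
$\frac{1}{I - 269340} = \frac{1}{35422 - 269340} = \frac{1}{-233918} = - \frac{1}{233918}$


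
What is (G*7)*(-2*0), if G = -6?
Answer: 0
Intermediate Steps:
(G*7)*(-2*0) = (-6*7)*(-2*0) = -42*0 = 0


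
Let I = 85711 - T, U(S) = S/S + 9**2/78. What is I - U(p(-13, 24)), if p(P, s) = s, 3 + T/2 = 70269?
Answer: -1425399/26 ≈ -54823.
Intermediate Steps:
T = 140532 (T = -6 + 2*70269 = -6 + 140538 = 140532)
U(S) = 53/26 (U(S) = 1 + 81*(1/78) = 1 + 27/26 = 53/26)
I = -54821 (I = 85711 - 1*140532 = 85711 - 140532 = -54821)
I - U(p(-13, 24)) = -54821 - 1*53/26 = -54821 - 53/26 = -1425399/26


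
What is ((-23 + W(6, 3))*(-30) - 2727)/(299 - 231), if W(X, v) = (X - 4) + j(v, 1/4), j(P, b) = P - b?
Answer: -4359/136 ≈ -32.051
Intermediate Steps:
W(X, v) = -17/4 + X + v (W(X, v) = (X - 4) + (v - 1/4) = (-4 + X) + (v - 1*¼) = (-4 + X) + (v - ¼) = (-4 + X) + (-¼ + v) = -17/4 + X + v)
((-23 + W(6, 3))*(-30) - 2727)/(299 - 231) = ((-23 + (-17/4 + 6 + 3))*(-30) - 2727)/(299 - 231) = ((-23 + 19/4)*(-30) - 2727)/68 = (-73/4*(-30) - 2727)*(1/68) = (1095/2 - 2727)*(1/68) = -4359/2*1/68 = -4359/136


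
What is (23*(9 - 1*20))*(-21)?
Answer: 5313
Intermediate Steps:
(23*(9 - 1*20))*(-21) = (23*(9 - 20))*(-21) = (23*(-11))*(-21) = -253*(-21) = 5313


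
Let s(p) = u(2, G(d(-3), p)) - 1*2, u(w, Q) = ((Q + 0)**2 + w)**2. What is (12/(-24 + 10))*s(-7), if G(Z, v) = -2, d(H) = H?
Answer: -204/7 ≈ -29.143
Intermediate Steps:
u(w, Q) = (w + Q**2)**2 (u(w, Q) = (Q**2 + w)**2 = (w + Q**2)**2)
s(p) = 34 (s(p) = (2 + (-2)**2)**2 - 1*2 = (2 + 4)**2 - 2 = 6**2 - 2 = 36 - 2 = 34)
(12/(-24 + 10))*s(-7) = (12/(-24 + 10))*34 = (12/(-14))*34 = (12*(-1/14))*34 = -6/7*34 = -204/7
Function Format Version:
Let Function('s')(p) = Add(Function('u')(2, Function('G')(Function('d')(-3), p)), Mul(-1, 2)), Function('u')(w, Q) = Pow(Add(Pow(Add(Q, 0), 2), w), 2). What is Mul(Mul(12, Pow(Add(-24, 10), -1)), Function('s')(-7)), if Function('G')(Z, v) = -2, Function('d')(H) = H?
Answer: Rational(-204, 7) ≈ -29.143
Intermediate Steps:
Function('u')(w, Q) = Pow(Add(w, Pow(Q, 2)), 2) (Function('u')(w, Q) = Pow(Add(Pow(Q, 2), w), 2) = Pow(Add(w, Pow(Q, 2)), 2))
Function('s')(p) = 34 (Function('s')(p) = Add(Pow(Add(2, Pow(-2, 2)), 2), Mul(-1, 2)) = Add(Pow(Add(2, 4), 2), -2) = Add(Pow(6, 2), -2) = Add(36, -2) = 34)
Mul(Mul(12, Pow(Add(-24, 10), -1)), Function('s')(-7)) = Mul(Mul(12, Pow(Add(-24, 10), -1)), 34) = Mul(Mul(12, Pow(-14, -1)), 34) = Mul(Mul(12, Rational(-1, 14)), 34) = Mul(Rational(-6, 7), 34) = Rational(-204, 7)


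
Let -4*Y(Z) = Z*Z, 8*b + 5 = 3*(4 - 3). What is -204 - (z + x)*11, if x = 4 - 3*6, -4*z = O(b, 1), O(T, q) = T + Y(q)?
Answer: -411/8 ≈ -51.375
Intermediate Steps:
b = -¼ (b = -5/8 + (3*(4 - 3))/8 = -5/8 + (3*1)/8 = -5/8 + (⅛)*3 = -5/8 + 3/8 = -¼ ≈ -0.25000)
Y(Z) = -Z²/4 (Y(Z) = -Z*Z/4 = -Z²/4)
O(T, q) = T - q²/4
z = ⅛ (z = -(-¼ - ¼*1²)/4 = -(-¼ - ¼*1)/4 = -(-¼ - ¼)/4 = -¼*(-½) = ⅛ ≈ 0.12500)
x = -14 (x = 4 - 18 = -14)
-204 - (z + x)*11 = -204 - (⅛ - 14)*11 = -204 - (-111)*11/8 = -204 - 1*(-1221/8) = -204 + 1221/8 = -411/8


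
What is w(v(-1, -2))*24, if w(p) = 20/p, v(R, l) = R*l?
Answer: 240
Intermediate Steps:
w(v(-1, -2))*24 = (20/((-1*(-2))))*24 = (20/2)*24 = (20*(½))*24 = 10*24 = 240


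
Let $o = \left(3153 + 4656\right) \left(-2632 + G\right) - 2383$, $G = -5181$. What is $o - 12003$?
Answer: $-61026103$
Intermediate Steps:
$o = -61014100$ ($o = \left(3153 + 4656\right) \left(-2632 - 5181\right) - 2383 = 7809 \left(-7813\right) - 2383 = -61011717 - 2383 = -61014100$)
$o - 12003 = -61014100 - 12003 = -61026103$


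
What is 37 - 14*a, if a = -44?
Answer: 653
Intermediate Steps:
37 - 14*a = 37 - 14*(-44) = 37 + 616 = 653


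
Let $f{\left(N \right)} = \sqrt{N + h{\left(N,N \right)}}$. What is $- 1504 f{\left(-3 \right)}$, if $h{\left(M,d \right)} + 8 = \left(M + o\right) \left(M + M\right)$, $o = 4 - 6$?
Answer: $- 1504 \sqrt{19} \approx -6555.8$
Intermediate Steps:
$o = -2$ ($o = 4 - 6 = -2$)
$h{\left(M,d \right)} = -8 + 2 M \left(-2 + M\right)$ ($h{\left(M,d \right)} = -8 + \left(M - 2\right) \left(M + M\right) = -8 + \left(-2 + M\right) 2 M = -8 + 2 M \left(-2 + M\right)$)
$f{\left(N \right)} = \sqrt{-8 - 3 N + 2 N^{2}}$ ($f{\left(N \right)} = \sqrt{N - \left(8 - 2 N^{2} + 4 N\right)} = \sqrt{-8 - 3 N + 2 N^{2}}$)
$- 1504 f{\left(-3 \right)} = - 1504 \sqrt{-8 - -9 + 2 \left(-3\right)^{2}} = - 1504 \sqrt{-8 + 9 + 2 \cdot 9} = - 1504 \sqrt{-8 + 9 + 18} = - 1504 \sqrt{19}$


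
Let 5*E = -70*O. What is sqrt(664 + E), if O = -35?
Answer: sqrt(1154) ≈ 33.971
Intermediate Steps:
E = 490 (E = (-70*(-35))/5 = (1/5)*2450 = 490)
sqrt(664 + E) = sqrt(664 + 490) = sqrt(1154)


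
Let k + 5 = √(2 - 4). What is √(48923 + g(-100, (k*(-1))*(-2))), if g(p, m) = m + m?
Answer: √(48903 + 4*I*√2) ≈ 221.14 + 0.013*I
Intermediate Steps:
k = -5 + I*√2 (k = -5 + √(2 - 4) = -5 + √(-2) = -5 + I*√2 ≈ -5.0 + 1.4142*I)
g(p, m) = 2*m
√(48923 + g(-100, (k*(-1))*(-2))) = √(48923 + 2*(((-5 + I*√2)*(-1))*(-2))) = √(48923 + 2*((5 - I*√2)*(-2))) = √(48923 + 2*(-10 + 2*I*√2)) = √(48923 + (-20 + 4*I*√2)) = √(48903 + 4*I*√2)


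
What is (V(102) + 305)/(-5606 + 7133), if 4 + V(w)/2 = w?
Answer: 167/509 ≈ 0.32809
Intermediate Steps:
V(w) = -8 + 2*w
(V(102) + 305)/(-5606 + 7133) = ((-8 + 2*102) + 305)/(-5606 + 7133) = ((-8 + 204) + 305)/1527 = (196 + 305)*(1/1527) = 501*(1/1527) = 167/509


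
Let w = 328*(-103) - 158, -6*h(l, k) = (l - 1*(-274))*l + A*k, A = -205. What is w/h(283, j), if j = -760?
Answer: 67884/104477 ≈ 0.64975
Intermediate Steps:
h(l, k) = 205*k/6 - l*(274 + l)/6 (h(l, k) = -((l - 1*(-274))*l - 205*k)/6 = -((l + 274)*l - 205*k)/6 = -((274 + l)*l - 205*k)/6 = -(l*(274 + l) - 205*k)/6 = -(-205*k + l*(274 + l))/6 = 205*k/6 - l*(274 + l)/6)
w = -33942 (w = -33784 - 158 = -33942)
w/h(283, j) = -33942/(-137/3*283 - ⅙*283² + (205/6)*(-760)) = -33942/(-38771/3 - ⅙*80089 - 77900/3) = -33942/(-38771/3 - 80089/6 - 77900/3) = -33942/(-104477/2) = -33942*(-2/104477) = 67884/104477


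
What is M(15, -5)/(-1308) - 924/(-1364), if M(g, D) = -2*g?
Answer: 4733/6758 ≈ 0.70036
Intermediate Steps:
M(15, -5)/(-1308) - 924/(-1364) = -2*15/(-1308) - 924/(-1364) = -30*(-1/1308) - 924*(-1/1364) = 5/218 + 21/31 = 4733/6758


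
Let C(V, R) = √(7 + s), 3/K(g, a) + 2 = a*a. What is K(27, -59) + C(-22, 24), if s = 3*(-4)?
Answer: 3/3479 + I*√5 ≈ 0.00086232 + 2.2361*I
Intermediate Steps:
K(g, a) = 3/(-2 + a²) (K(g, a) = 3/(-2 + a*a) = 3/(-2 + a²))
s = -12
C(V, R) = I*√5 (C(V, R) = √(7 - 12) = √(-5) = I*√5)
K(27, -59) + C(-22, 24) = 3/(-2 + (-59)²) + I*√5 = 3/(-2 + 3481) + I*√5 = 3/3479 + I*√5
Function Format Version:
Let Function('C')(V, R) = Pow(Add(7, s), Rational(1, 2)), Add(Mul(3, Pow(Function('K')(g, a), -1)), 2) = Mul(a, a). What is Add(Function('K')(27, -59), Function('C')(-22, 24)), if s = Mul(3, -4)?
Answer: Add(Rational(3, 3479), Mul(I, Pow(5, Rational(1, 2)))) ≈ Add(0.00086232, Mul(2.2361, I))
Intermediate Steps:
Function('K')(g, a) = Mul(3, Pow(Add(-2, Pow(a, 2)), -1)) (Function('K')(g, a) = Mul(3, Pow(Add(-2, Mul(a, a)), -1)) = Mul(3, Pow(Add(-2, Pow(a, 2)), -1)))
s = -12
Function('C')(V, R) = Mul(I, Pow(5, Rational(1, 2))) (Function('C')(V, R) = Pow(Add(7, -12), Rational(1, 2)) = Pow(-5, Rational(1, 2)) = Mul(I, Pow(5, Rational(1, 2))))
Add(Function('K')(27, -59), Function('C')(-22, 24)) = Add(Mul(3, Pow(Add(-2, Pow(-59, 2)), -1)), Mul(I, Pow(5, Rational(1, 2)))) = Add(Mul(3, Pow(Add(-2, 3481), -1)), Mul(I, Pow(5, Rational(1, 2)))) = Add(Mul(3, Pow(3479, -1)), Mul(I, Pow(5, Rational(1, 2)))) = Add(Mul(3, Rational(1, 3479)), Mul(I, Pow(5, Rational(1, 2)))) = Add(Rational(3, 3479), Mul(I, Pow(5, Rational(1, 2))))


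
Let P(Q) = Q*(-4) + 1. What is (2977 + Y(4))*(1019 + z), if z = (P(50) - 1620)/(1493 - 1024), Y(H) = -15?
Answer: 1410184504/469 ≈ 3.0068e+6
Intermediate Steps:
P(Q) = 1 - 4*Q (P(Q) = -4*Q + 1 = 1 - 4*Q)
z = -1819/469 (z = ((1 - 4*50) - 1620)/(1493 - 1024) = ((1 - 200) - 1620)/469 = (-199 - 1620)*(1/469) = -1819*1/469 = -1819/469 ≈ -3.8785)
(2977 + Y(4))*(1019 + z) = (2977 - 15)*(1019 - 1819/469) = 2962*(476092/469) = 1410184504/469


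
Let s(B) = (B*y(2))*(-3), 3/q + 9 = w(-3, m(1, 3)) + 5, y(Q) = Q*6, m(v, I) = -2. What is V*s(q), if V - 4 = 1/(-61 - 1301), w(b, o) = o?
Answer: 16341/227 ≈ 71.987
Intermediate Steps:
y(Q) = 6*Q
q = -1/2 (q = 3/(-9 + (-2 + 5)) = 3/(-9 + 3) = 3/(-6) = 3*(-1/6) = -1/2 ≈ -0.50000)
s(B) = -36*B (s(B) = (B*(6*2))*(-3) = (B*12)*(-3) = (12*B)*(-3) = -36*B)
V = 5447/1362 (V = 4 + 1/(-61 - 1301) = 4 + 1/(-1362) = 4 - 1/1362 = 5447/1362 ≈ 3.9993)
V*s(q) = 5447*(-36*(-1/2))/1362 = (5447/1362)*18 = 16341/227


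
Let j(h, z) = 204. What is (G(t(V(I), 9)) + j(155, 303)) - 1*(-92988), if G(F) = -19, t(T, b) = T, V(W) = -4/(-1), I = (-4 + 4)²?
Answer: 93173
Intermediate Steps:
I = 0 (I = 0² = 0)
V(W) = 4 (V(W) = -4*(-1) = 4)
(G(t(V(I), 9)) + j(155, 303)) - 1*(-92988) = (-19 + 204) - 1*(-92988) = 185 + 92988 = 93173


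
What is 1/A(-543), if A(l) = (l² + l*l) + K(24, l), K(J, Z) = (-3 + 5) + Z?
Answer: 1/589157 ≈ 1.6973e-6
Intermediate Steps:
K(J, Z) = 2 + Z
A(l) = 2 + l + 2*l² (A(l) = (l² + l*l) + (2 + l) = (l² + l²) + (2 + l) = 2*l² + (2 + l) = 2 + l + 2*l²)
1/A(-543) = 1/(2 - 543 + 2*(-543)²) = 1/(2 - 543 + 2*294849) = 1/(2 - 543 + 589698) = 1/589157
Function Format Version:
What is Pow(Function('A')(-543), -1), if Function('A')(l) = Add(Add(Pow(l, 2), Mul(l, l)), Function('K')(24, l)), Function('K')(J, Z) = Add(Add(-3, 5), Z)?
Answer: Rational(1, 589157) ≈ 1.6973e-6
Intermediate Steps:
Function('K')(J, Z) = Add(2, Z)
Function('A')(l) = Add(2, l, Mul(2, Pow(l, 2))) (Function('A')(l) = Add(Add(Pow(l, 2), Mul(l, l)), Add(2, l)) = Add(Add(Pow(l, 2), Pow(l, 2)), Add(2, l)) = Add(Mul(2, Pow(l, 2)), Add(2, l)) = Add(2, l, Mul(2, Pow(l, 2))))
Pow(Function('A')(-543), -1) = Pow(Add(2, -543, Mul(2, Pow(-543, 2))), -1) = Pow(Add(2, -543, Mul(2, 294849)), -1) = Pow(Add(2, -543, 589698), -1) = Pow(589157, -1) = Rational(1, 589157)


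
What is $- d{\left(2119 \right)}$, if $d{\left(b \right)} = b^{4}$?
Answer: $-20161545805921$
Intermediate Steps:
$- d{\left(2119 \right)} = - 2119^{4} = \left(-1\right) 20161545805921 = -20161545805921$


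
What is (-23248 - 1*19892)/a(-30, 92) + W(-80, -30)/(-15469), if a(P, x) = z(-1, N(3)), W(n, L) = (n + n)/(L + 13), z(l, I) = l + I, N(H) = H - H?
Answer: 11344655060/262973 ≈ 43140.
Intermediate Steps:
N(H) = 0
z(l, I) = I + l
W(n, L) = 2*n/(13 + L) (W(n, L) = (2*n)/(13 + L) = 2*n/(13 + L))
a(P, x) = -1 (a(P, x) = 0 - 1 = -1)
(-23248 - 1*19892)/a(-30, 92) + W(-80, -30)/(-15469) = (-23248 - 1*19892)/(-1) + (2*(-80)/(13 - 30))/(-15469) = (-23248 - 19892)*(-1) + (2*(-80)/(-17))*(-1/15469) = -43140*(-1) + (2*(-80)*(-1/17))*(-1/15469) = 43140 + (160/17)*(-1/15469) = 43140 - 160/262973 = 11344655060/262973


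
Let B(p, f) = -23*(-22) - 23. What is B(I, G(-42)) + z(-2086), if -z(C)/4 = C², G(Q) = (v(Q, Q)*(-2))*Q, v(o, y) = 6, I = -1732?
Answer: -17405101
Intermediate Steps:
G(Q) = -12*Q (G(Q) = (6*(-2))*Q = -12*Q)
z(C) = -4*C²
B(p, f) = 483 (B(p, f) = 506 - 23 = 483)
B(I, G(-42)) + z(-2086) = 483 - 4*(-2086)² = 483 - 4*4351396 = 483 - 17405584 = -17405101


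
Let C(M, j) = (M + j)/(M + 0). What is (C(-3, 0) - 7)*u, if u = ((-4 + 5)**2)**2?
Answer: -6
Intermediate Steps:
C(M, j) = (M + j)/M
u = 1 (u = (1**2)**2 = 1**2 = 1)
(C(-3, 0) - 7)*u = ((-3 + 0)/(-3) - 7)*1 = (-1/3*(-3) - 7)*1 = (1 - 7)*1 = -6*1 = -6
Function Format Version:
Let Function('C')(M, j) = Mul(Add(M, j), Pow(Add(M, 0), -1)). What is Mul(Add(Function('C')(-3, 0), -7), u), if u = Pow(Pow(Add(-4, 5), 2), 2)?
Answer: -6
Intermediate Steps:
Function('C')(M, j) = Mul(Pow(M, -1), Add(M, j)) (Function('C')(M, j) = Mul(Add(M, j), Pow(M, -1)) = Mul(Pow(M, -1), Add(M, j)))
u = 1 (u = Pow(Pow(1, 2), 2) = Pow(1, 2) = 1)
Mul(Add(Function('C')(-3, 0), -7), u) = Mul(Add(Mul(Pow(-3, -1), Add(-3, 0)), -7), 1) = Mul(Add(Mul(Rational(-1, 3), -3), -7), 1) = Mul(Add(1, -7), 1) = Mul(-6, 1) = -6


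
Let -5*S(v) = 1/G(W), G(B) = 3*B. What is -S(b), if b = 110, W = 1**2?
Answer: 1/15 ≈ 0.066667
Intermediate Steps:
W = 1
S(v) = -1/15 (S(v) = -1/(5*(3*1)) = -1/5/3 = -1/5*1/3 = -1/15)
-S(b) = -1*(-1/15) = 1/15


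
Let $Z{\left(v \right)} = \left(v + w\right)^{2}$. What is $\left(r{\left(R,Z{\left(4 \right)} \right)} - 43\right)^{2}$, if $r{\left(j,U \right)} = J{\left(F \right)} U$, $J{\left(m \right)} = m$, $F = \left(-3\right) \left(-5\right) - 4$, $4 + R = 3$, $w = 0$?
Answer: $17689$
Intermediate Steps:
$R = -1$ ($R = -4 + 3 = -1$)
$F = 11$ ($F = 15 - 4 = 11$)
$Z{\left(v \right)} = v^{2}$ ($Z{\left(v \right)} = \left(v + 0\right)^{2} = v^{2}$)
$r{\left(j,U \right)} = 11 U$
$\left(r{\left(R,Z{\left(4 \right)} \right)} - 43\right)^{2} = \left(11 \cdot 4^{2} - 43\right)^{2} = \left(11 \cdot 16 - 43\right)^{2} = \left(176 - 43\right)^{2} = 133^{2} = 17689$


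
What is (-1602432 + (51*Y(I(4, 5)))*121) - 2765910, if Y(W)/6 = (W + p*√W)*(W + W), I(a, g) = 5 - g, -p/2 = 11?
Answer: -4368342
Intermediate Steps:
p = -22 (p = -2*11 = -22)
Y(W) = 12*W*(W - 22*√W) (Y(W) = 6*((W - 22*√W)*(W + W)) = 6*((W - 22*√W)*(2*W)) = 6*(2*W*(W - 22*√W)) = 12*W*(W - 22*√W))
(-1602432 + (51*Y(I(4, 5)))*121) - 2765910 = (-1602432 + (51*(-264*(5 - 1*5)^(3/2) + 12*(5 - 1*5)²))*121) - 2765910 = (-1602432 + (51*(-264*(5 - 5)^(3/2) + 12*(5 - 5)²))*121) - 2765910 = (-1602432 + (51*(-264*0^(3/2) + 12*0²))*121) - 2765910 = (-1602432 + (51*(-264*0 + 12*0))*121) - 2765910 = (-1602432 + (51*(0 + 0))*121) - 2765910 = (-1602432 + (51*0)*121) - 2765910 = (-1602432 + 0*121) - 2765910 = (-1602432 + 0) - 2765910 = -1602432 - 2765910 = -4368342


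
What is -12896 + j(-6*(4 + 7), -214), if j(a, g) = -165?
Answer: -13061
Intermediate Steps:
-12896 + j(-6*(4 + 7), -214) = -12896 - 165 = -13061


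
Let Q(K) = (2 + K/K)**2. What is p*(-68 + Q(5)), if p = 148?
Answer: -8732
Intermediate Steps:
Q(K) = 9 (Q(K) = (2 + 1)**2 = 3**2 = 9)
p*(-68 + Q(5)) = 148*(-68 + 9) = 148*(-59) = -8732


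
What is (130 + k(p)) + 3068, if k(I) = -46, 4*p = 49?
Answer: 3152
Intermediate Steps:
p = 49/4 (p = (1/4)*49 = 49/4 ≈ 12.250)
(130 + k(p)) + 3068 = (130 - 46) + 3068 = 84 + 3068 = 3152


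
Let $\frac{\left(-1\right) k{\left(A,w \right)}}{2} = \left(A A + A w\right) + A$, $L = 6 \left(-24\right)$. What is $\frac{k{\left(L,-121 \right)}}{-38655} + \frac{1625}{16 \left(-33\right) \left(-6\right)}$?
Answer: $\frac{33742639}{13606560} \approx 2.4799$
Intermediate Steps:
$L = -144$
$k{\left(A,w \right)} = - 2 A - 2 A^{2} - 2 A w$ ($k{\left(A,w \right)} = - 2 \left(\left(A A + A w\right) + A\right) = - 2 \left(\left(A^{2} + A w\right) + A\right) = - 2 \left(A + A^{2} + A w\right) = - 2 A - 2 A^{2} - 2 A w$)
$\frac{k{\left(L,-121 \right)}}{-38655} + \frac{1625}{16 \left(-33\right) \left(-6\right)} = \frac{\left(-2\right) \left(-144\right) \left(1 - 144 - 121\right)}{-38655} + \frac{1625}{16 \left(-33\right) \left(-6\right)} = \left(-2\right) \left(-144\right) \left(-264\right) \left(- \frac{1}{38655}\right) + \frac{1625}{\left(-528\right) \left(-6\right)} = \left(-76032\right) \left(- \frac{1}{38655}\right) + \frac{1625}{3168} = \frac{8448}{4295} + 1625 \cdot \frac{1}{3168} = \frac{8448}{4295} + \frac{1625}{3168} = \frac{33742639}{13606560}$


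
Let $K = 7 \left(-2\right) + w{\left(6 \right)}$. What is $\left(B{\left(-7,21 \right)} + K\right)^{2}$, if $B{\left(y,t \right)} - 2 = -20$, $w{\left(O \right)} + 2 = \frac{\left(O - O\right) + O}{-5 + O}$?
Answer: $784$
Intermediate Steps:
$w{\left(O \right)} = -2 + \frac{O}{-5 + O}$ ($w{\left(O \right)} = -2 + \frac{\left(O - O\right) + O}{-5 + O} = -2 + \frac{0 + O}{-5 + O} = -2 + \frac{O}{-5 + O}$)
$B{\left(y,t \right)} = -18$ ($B{\left(y,t \right)} = 2 - 20 = -18$)
$K = -10$ ($K = 7 \left(-2\right) + \frac{10 - 6}{-5 + 6} = -14 + \frac{10 - 6}{1} = -14 + 1 \cdot 4 = -14 + 4 = -10$)
$\left(B{\left(-7,21 \right)} + K\right)^{2} = \left(-18 - 10\right)^{2} = \left(-28\right)^{2} = 784$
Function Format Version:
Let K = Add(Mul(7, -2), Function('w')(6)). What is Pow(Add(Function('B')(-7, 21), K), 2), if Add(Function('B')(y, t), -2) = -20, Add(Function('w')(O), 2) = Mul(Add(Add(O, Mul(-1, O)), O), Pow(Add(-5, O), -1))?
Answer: 784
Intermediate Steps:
Function('w')(O) = Add(-2, Mul(O, Pow(Add(-5, O), -1))) (Function('w')(O) = Add(-2, Mul(Add(Add(O, Mul(-1, O)), O), Pow(Add(-5, O), -1))) = Add(-2, Mul(Add(0, O), Pow(Add(-5, O), -1))) = Add(-2, Mul(O, Pow(Add(-5, O), -1))))
Function('B')(y, t) = -18 (Function('B')(y, t) = Add(2, -20) = -18)
K = -10 (K = Add(Mul(7, -2), Mul(Pow(Add(-5, 6), -1), Add(10, Mul(-1, 6)))) = Add(-14, Mul(Pow(1, -1), Add(10, -6))) = Add(-14, Mul(1, 4)) = Add(-14, 4) = -10)
Pow(Add(Function('B')(-7, 21), K), 2) = Pow(Add(-18, -10), 2) = Pow(-28, 2) = 784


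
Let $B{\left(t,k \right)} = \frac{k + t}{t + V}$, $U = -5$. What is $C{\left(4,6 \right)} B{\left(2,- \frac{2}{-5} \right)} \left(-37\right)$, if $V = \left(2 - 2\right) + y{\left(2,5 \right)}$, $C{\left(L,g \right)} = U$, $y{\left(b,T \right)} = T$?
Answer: $\frac{444}{7} \approx 63.429$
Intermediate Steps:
$C{\left(L,g \right)} = -5$
$V = 5$ ($V = \left(2 - 2\right) + 5 = 0 + 5 = 5$)
$B{\left(t,k \right)} = \frac{k + t}{5 + t}$ ($B{\left(t,k \right)} = \frac{k + t}{t + 5} = \frac{k + t}{5 + t}$)
$C{\left(4,6 \right)} B{\left(2,- \frac{2}{-5} \right)} \left(-37\right) = - 5 \frac{- \frac{2}{-5} + 2}{5 + 2} \left(-37\right) = - 5 \frac{\left(-2\right) \left(- \frac{1}{5}\right) + 2}{7} \left(-37\right) = - 5 \frac{\frac{2}{5} + 2}{7} \left(-37\right) = - 5 \cdot \frac{1}{7} \cdot \frac{12}{5} \left(-37\right) = \left(-5\right) \frac{12}{35} \left(-37\right) = \left(- \frac{12}{7}\right) \left(-37\right) = \frac{444}{7}$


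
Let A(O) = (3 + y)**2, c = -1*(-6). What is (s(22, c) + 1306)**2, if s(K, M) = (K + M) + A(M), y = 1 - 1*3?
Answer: 1782225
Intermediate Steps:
c = 6
y = -2 (y = 1 - 3 = -2)
A(O) = 1 (A(O) = (3 - 2)**2 = 1**2 = 1)
s(K, M) = 1 + K + M (s(K, M) = (K + M) + 1 = 1 + K + M)
(s(22, c) + 1306)**2 = ((1 + 22 + 6) + 1306)**2 = (29 + 1306)**2 = 1335**2 = 1782225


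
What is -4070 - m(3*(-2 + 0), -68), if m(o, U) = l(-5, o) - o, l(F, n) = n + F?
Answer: -4065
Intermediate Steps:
l(F, n) = F + n
m(o, U) = -5 (m(o, U) = (-5 + o) - o = -5)
-4070 - m(3*(-2 + 0), -68) = -4070 - 1*(-5) = -4070 + 5 = -4065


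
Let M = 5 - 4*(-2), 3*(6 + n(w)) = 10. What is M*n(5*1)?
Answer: -104/3 ≈ -34.667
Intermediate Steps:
n(w) = -8/3 (n(w) = -6 + (1/3)*10 = -6 + 10/3 = -8/3)
M = 13 (M = 5 + 8 = 13)
M*n(5*1) = 13*(-8/3) = -104/3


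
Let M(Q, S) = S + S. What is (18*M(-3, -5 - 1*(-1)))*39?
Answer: -5616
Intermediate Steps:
M(Q, S) = 2*S
(18*M(-3, -5 - 1*(-1)))*39 = (18*(2*(-5 - 1*(-1))))*39 = (18*(2*(-5 + 1)))*39 = (18*(2*(-4)))*39 = (18*(-8))*39 = -144*39 = -5616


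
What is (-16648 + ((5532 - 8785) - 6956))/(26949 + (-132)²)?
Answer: -26857/44373 ≈ -0.60526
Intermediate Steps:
(-16648 + ((5532 - 8785) - 6956))/(26949 + (-132)²) = (-16648 + (-3253 - 6956))/(26949 + 17424) = (-16648 - 10209)/44373 = -26857*1/44373 = -26857/44373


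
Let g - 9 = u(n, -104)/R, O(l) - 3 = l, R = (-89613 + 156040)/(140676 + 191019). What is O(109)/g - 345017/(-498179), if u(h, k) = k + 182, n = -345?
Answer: 12838982356397/13186824533487 ≈ 0.97362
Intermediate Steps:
u(h, k) = 182 + k
R = 66427/331695 ≈ 0.20027
O(l) = 3 + l
g = 26470053/66427 (g = 9 + (182 - 104)/(66427/331695) = 9 + 78*(331695/66427) = 9 + 25872210/66427 = 26470053/66427 ≈ 398.48)
O(109)/g - 345017/(-498179) = (3 + 109)/(26470053/66427) - 345017/(-498179) = 112*(66427/26470053) - 345017*(-1/498179) = 7439824/26470053 + 345017/498179 = 12838982356397/13186824533487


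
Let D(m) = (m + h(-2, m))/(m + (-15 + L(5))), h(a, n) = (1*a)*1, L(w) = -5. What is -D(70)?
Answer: -34/25 ≈ -1.3600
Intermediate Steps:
h(a, n) = a (h(a, n) = a*1 = a)
D(m) = (-2 + m)/(-20 + m) (D(m) = (m - 2)/(m + (-15 - 5)) = (-2 + m)/(m - 20) = (-2 + m)/(-20 + m))
-D(70) = -(-2 + 70)/(-20 + 70) = -68/50 = -1*34/25 = -34/25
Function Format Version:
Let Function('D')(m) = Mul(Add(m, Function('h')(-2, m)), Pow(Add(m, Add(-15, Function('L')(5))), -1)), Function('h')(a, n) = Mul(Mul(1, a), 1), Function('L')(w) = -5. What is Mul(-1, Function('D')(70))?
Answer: Rational(-34, 25) ≈ -1.3600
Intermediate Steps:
Function('h')(a, n) = a (Function('h')(a, n) = Mul(a, 1) = a)
Function('D')(m) = Mul(Pow(Add(-20, m), -1), Add(-2, m)) (Function('D')(m) = Mul(Add(m, -2), Pow(Add(m, Add(-15, -5)), -1)) = Mul(Add(-2, m), Pow(Add(m, -20), -1)) = Mul(Add(-2, m), Pow(Add(-20, m), -1)) = Mul(Pow(Add(-20, m), -1), Add(-2, m)))
Mul(-1, Function('D')(70)) = Mul(-1, Mul(Pow(Add(-20, 70), -1), Add(-2, 70))) = Mul(-1, Mul(Pow(50, -1), 68)) = Mul(-1, Mul(Rational(1, 50), 68)) = Mul(-1, Rational(34, 25)) = Rational(-34, 25)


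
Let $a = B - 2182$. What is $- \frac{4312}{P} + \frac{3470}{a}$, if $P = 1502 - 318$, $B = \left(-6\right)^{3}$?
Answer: $- \frac{903041}{177452} \approx -5.0889$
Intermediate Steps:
$B = -216$
$P = 1184$
$a = -2398$ ($a = -216 - 2182 = -2398$)
$- \frac{4312}{P} + \frac{3470}{a} = - \frac{4312}{1184} + \frac{3470}{-2398} = \left(-4312\right) \frac{1}{1184} + 3470 \left(- \frac{1}{2398}\right) = - \frac{539}{148} - \frac{1735}{1199} = - \frac{903041}{177452}$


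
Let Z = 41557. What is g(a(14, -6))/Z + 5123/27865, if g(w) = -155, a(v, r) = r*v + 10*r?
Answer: 208577436/1157985805 ≈ 0.18012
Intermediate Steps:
a(v, r) = 10*r + r*v
g(a(14, -6))/Z + 5123/27865 = -155/41557 + 5123/27865 = 208577436/1157985805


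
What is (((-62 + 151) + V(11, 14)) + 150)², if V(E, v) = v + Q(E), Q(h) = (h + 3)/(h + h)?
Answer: 7784100/121 ≈ 64331.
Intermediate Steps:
Q(h) = (3 + h)/(2*h) (Q(h) = (3 + h)/((2*h)) = (3 + h)*(1/(2*h)) = (3 + h)/(2*h))
V(E, v) = v + (3 + E)/(2*E)
(((-62 + 151) + V(11, 14)) + 150)² = (((-62 + 151) + (½ + 14 + (3/2)/11)) + 150)² = ((89 + (½ + 14 + (3/2)*(1/11))) + 150)² = ((89 + (½ + 14 + 3/22)) + 150)² = ((89 + 161/11) + 150)² = (1140/11 + 150)² = (2790/11)² = 7784100/121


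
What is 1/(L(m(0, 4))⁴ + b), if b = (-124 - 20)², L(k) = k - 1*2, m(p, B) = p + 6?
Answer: 1/20992 ≈ 4.7637e-5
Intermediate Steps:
m(p, B) = 6 + p
L(k) = -2 + k (L(k) = k - 2 = -2 + k)
b = 20736 (b = (-144)² = 20736)
1/(L(m(0, 4))⁴ + b) = 1/((-2 + (6 + 0))⁴ + 20736) = 1/((-2 + 6)⁴ + 20736) = 1/(4⁴ + 20736) = 1/(256 + 20736) = 1/20992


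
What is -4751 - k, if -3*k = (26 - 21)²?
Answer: -14228/3 ≈ -4742.7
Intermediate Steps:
k = -25/3 (k = -(26 - 21)²/3 = -⅓*5² = -⅓*25 = -25/3 ≈ -8.3333)
-4751 - k = -4751 - 1*(-25/3) = -4751 + 25/3 = -14228/3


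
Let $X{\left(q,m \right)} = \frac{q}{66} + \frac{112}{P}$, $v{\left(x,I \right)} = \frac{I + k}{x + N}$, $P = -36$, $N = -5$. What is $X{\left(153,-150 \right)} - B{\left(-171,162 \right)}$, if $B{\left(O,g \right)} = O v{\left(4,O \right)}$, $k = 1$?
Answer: $\frac{5755703}{198} \approx 29069.0$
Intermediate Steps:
$v{\left(x,I \right)} = \frac{1 + I}{-5 + x}$ ($v{\left(x,I \right)} = \frac{I + 1}{x - 5} = \frac{1 + I}{-5 + x}$)
$B{\left(O,g \right)} = O \left(-1 - O\right)$ ($B{\left(O,g \right)} = O \frac{1 + O}{-5 + 4} = O \frac{1 + O}{-1} = O \left(- (1 + O)\right) = O \left(-1 - O\right)$)
$X{\left(q,m \right)} = - \frac{28}{9} + \frac{q}{66}$ ($X{\left(q,m \right)} = \frac{q}{66} + \frac{112}{-36} = q \frac{1}{66} + 112 \left(- \frac{1}{36}\right) = \frac{q}{66} - \frac{28}{9} = - \frac{28}{9} + \frac{q}{66}$)
$X{\left(153,-150 \right)} - B{\left(-171,162 \right)} = \left(- \frac{28}{9} + \frac{1}{66} \cdot 153\right) - - 171 \left(-1 - -171\right) = \left(- \frac{28}{9} + \frac{51}{22}\right) - - 171 \left(-1 + 171\right) = - \frac{157}{198} - \left(-171\right) 170 = - \frac{157}{198} - -29070 = - \frac{157}{198} + 29070 = \frac{5755703}{198}$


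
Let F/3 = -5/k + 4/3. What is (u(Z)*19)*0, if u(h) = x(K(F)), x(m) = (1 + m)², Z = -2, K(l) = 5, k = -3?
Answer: 0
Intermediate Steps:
F = 9 (F = 3*(-5/(-3) + 4/3) = 3*(-5*(-⅓) + 4*(⅓)) = 3*(5/3 + 4/3) = 3*3 = 9)
u(h) = 36 (u(h) = (1 + 5)² = 6² = 36)
(u(Z)*19)*0 = (36*19)*0 = 684*0 = 0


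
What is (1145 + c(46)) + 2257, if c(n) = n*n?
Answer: 5518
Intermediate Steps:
c(n) = n²
(1145 + c(46)) + 2257 = (1145 + 46²) + 2257 = (1145 + 2116) + 2257 = 3261 + 2257 = 5518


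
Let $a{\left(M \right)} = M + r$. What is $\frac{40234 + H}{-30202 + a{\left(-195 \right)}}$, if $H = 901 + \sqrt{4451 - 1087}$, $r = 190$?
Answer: $- \frac{13731}{10069} \approx -1.3637$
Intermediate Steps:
$a{\left(M \right)} = 190 + M$ ($a{\left(M \right)} = M + 190 = 190 + M$)
$H = 959$ ($H = 901 + \sqrt{3364} = 901 + 58 = 959$)
$\frac{40234 + H}{-30202 + a{\left(-195 \right)}} = \frac{40234 + 959}{-30202 + \left(190 - 195\right)} = \frac{41193}{-30202 - 5} = \frac{41193}{-30207} = 41193 \left(- \frac{1}{30207}\right) = - \frac{13731}{10069}$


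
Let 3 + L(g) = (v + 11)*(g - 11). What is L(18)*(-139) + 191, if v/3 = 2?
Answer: -15933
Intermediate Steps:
v = 6 (v = 3*2 = 6)
L(g) = -190 + 17*g (L(g) = -3 + (6 + 11)*(g - 11) = -3 + 17*(-11 + g) = -3 + (-187 + 17*g) = -190 + 17*g)
L(18)*(-139) + 191 = (-190 + 17*18)*(-139) + 191 = (-190 + 306)*(-139) + 191 = 116*(-139) + 191 = -16124 + 191 = -15933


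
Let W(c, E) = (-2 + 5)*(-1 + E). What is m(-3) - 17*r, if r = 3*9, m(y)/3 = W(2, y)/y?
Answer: -447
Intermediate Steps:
W(c, E) = -3 + 3*E (W(c, E) = 3*(-1 + E) = -3 + 3*E)
m(y) = 3*(-3 + 3*y)/y (m(y) = 3*((-3 + 3*y)/y) = 3*(-3 + 3*y)/y)
r = 27
m(-3) - 17*r = (9 - 9/(-3)) - 17*27 = (9 - 9*(-⅓)) - 459 = (9 + 3) - 459 = 12 - 459 = -447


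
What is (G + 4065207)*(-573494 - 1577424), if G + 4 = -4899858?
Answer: 1795274463290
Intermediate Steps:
G = -4899862 (G = -4 - 4899858 = -4899862)
(G + 4065207)*(-573494 - 1577424) = (-4899862 + 4065207)*(-573494 - 1577424) = -834655*(-2150918) = 1795274463290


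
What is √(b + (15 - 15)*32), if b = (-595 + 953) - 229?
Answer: √129 ≈ 11.358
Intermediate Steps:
b = 129 (b = 358 - 229 = 129)
√(b + (15 - 15)*32) = √(129 + (15 - 15)*32) = √(129 + 0*32) = √(129 + 0) = √129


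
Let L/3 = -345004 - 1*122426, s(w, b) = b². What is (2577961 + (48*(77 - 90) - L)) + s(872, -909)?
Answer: 4805908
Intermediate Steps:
L = -1402290 (L = 3*(-345004 - 1*122426) = 3*(-345004 - 122426) = 3*(-467430) = -1402290)
(2577961 + (48*(77 - 90) - L)) + s(872, -909) = (2577961 + (48*(77 - 90) - 1*(-1402290))) + (-909)² = (2577961 + (48*(-13) + 1402290)) + 826281 = (2577961 + (-624 + 1402290)) + 826281 = (2577961 + 1401666) + 826281 = 3979627 + 826281 = 4805908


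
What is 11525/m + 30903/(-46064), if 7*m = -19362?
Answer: -668509/138192 ≈ -4.8375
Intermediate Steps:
m = -2766 (m = (⅐)*(-19362) = -2766)
11525/m + 30903/(-46064) = 11525/(-2766) + 30903/(-46064) = 11525*(-1/2766) + 30903*(-1/46064) = -25/6 - 30903/46064 = -668509/138192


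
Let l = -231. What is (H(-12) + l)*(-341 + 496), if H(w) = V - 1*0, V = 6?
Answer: -34875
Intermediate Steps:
H(w) = 6 (H(w) = 6 - 1*0 = 6 + 0 = 6)
(H(-12) + l)*(-341 + 496) = (6 - 231)*(-341 + 496) = -225*155 = -34875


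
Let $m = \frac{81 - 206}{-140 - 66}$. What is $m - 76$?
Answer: $- \frac{15531}{206} \approx -75.393$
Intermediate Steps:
$m = \frac{125}{206}$ ($m = - \frac{125}{-206} = \left(-125\right) \left(- \frac{1}{206}\right) = \frac{125}{206} \approx 0.6068$)
$m - 76 = \frac{125}{206} - 76 = - \frac{15531}{206}$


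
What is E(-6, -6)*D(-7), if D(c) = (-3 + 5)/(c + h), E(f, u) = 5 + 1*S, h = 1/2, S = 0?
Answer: -20/13 ≈ -1.5385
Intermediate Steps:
h = 1/2 ≈ 0.50000
E(f, u) = 5 (E(f, u) = 5 + 1*0 = 5 + 0 = 5)
D(c) = 2/(1/2 + c) (D(c) = (-3 + 5)/(c + 1/2) = 2/(1/2 + c))
E(-6, -6)*D(-7) = 5*(4/(1 + 2*(-7))) = 5*(4/(1 - 14)) = 5*(4/(-13)) = 5*(4*(-1/13)) = 5*(-4/13) = -20/13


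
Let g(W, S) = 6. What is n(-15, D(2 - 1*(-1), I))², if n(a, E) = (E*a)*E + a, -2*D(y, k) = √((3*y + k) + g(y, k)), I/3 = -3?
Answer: 5625/4 ≈ 1406.3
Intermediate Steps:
I = -9 (I = 3*(-3) = -9)
D(y, k) = -√(6 + k + 3*y)/2 (D(y, k) = -√((3*y + k) + 6)/2 = -√((k + 3*y) + 6)/2 = -√(6 + k + 3*y)/2)
n(a, E) = a + a*E² (n(a, E) = a*E² + a = a + a*E²)
n(-15, D(2 - 1*(-1), I))² = (-15*(1 + (-√(6 - 9 + 3*(2 - 1*(-1)))/2)²))² = (-15*(1 + (-√(6 - 9 + 3*(2 + 1))/2)²))² = (-15*(1 + (-√(6 - 9 + 3*3)/2)²))² = (-15*(1 + (-√(6 - 9 + 9)/2)²))² = (-15*(1 + (-√6/2)²))² = (-15*(1 + 3/2))² = (-15*5/2)² = (-75/2)² = 5625/4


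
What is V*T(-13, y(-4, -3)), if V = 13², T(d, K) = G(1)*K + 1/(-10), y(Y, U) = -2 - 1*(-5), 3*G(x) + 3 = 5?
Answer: 3211/10 ≈ 321.10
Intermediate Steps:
G(x) = ⅔ (G(x) = -1 + (⅓)*5 = -1 + 5/3 = ⅔)
y(Y, U) = 3 (y(Y, U) = -2 + 5 = 3)
T(d, K) = -⅒ + 2*K/3 (T(d, K) = 2*K/3 + 1/(-10) = 2*K/3 - ⅒ = -⅒ + 2*K/3)
V = 169
V*T(-13, y(-4, -3)) = 169*(-⅒ + (⅔)*3) = 169*(-⅒ + 2) = 169*(19/10) = 3211/10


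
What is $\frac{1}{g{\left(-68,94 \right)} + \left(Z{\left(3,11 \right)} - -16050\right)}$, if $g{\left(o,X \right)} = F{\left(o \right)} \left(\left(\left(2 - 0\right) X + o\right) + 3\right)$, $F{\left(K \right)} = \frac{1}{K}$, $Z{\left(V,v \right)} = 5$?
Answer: $\frac{68}{1091617} \approx 6.2293 \cdot 10^{-5}$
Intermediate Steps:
$g{\left(o,X \right)} = \frac{3 + o + 2 X}{o}$ ($g{\left(o,X \right)} = \frac{\left(\left(2 - 0\right) X + o\right) + 3}{o} = \frac{\left(\left(2 + 0\right) X + o\right) + 3}{o} = \frac{\left(2 X + o\right) + 3}{o} = \frac{\left(o + 2 X\right) + 3}{o} = \frac{3 + o + 2 X}{o}$)
$\frac{1}{g{\left(-68,94 \right)} + \left(Z{\left(3,11 \right)} - -16050\right)} = \frac{1}{\frac{3 - 68 + 2 \cdot 94}{-68} + \left(5 - -16050\right)} = \frac{1}{- \frac{3 - 68 + 188}{68} + \left(5 + 16050\right)} = \frac{1}{\left(- \frac{1}{68}\right) 123 + 16055} = \frac{1}{- \frac{123}{68} + 16055} = \frac{1}{\frac{1091617}{68}} = \frac{68}{1091617}$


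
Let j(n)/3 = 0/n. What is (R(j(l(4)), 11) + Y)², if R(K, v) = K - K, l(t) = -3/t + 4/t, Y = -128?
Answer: 16384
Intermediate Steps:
l(t) = 1/t
j(n) = 0 (j(n) = 3*(0/n) = 3*0 = 0)
R(K, v) = 0
(R(j(l(4)), 11) + Y)² = (0 - 128)² = (-128)² = 16384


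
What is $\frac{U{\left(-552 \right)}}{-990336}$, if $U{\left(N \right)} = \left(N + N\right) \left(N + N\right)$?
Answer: $- \frac{3174}{2579} \approx -1.2307$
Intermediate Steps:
$U{\left(N \right)} = 4 N^{2}$ ($U{\left(N \right)} = 2 N 2 N = 4 N^{2}$)
$\frac{U{\left(-552 \right)}}{-990336} = \frac{4 \left(-552\right)^{2}}{-990336} = 4 \cdot 304704 \left(- \frac{1}{990336}\right) = 1218816 \left(- \frac{1}{990336}\right) = - \frac{3174}{2579}$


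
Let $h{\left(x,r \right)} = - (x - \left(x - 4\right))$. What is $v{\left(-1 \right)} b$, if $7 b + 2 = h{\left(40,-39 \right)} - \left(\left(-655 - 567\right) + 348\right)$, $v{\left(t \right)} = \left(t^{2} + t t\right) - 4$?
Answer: $-248$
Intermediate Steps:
$v{\left(t \right)} = -4 + 2 t^{2}$ ($v{\left(t \right)} = \left(t^{2} + t^{2}\right) - 4 = 2 t^{2} - 4 = -4 + 2 t^{2}$)
$h{\left(x,r \right)} = -4$ ($h{\left(x,r \right)} = - (x - \left(x - 4\right)) = - (x - \left(-4 + x\right)) = \left(-1\right) 4 = -4$)
$b = 124$ ($b = - \frac{2}{7} + \frac{-4 - \left(\left(-655 - 567\right) + 348\right)}{7} = - \frac{2}{7} + \frac{-4 - \left(-1222 + 348\right)}{7} = - \frac{2}{7} + \frac{-4 - -874}{7} = - \frac{2}{7} + \frac{-4 + 874}{7} = - \frac{2}{7} + \frac{1}{7} \cdot 870 = - \frac{2}{7} + \frac{870}{7} = 124$)
$v{\left(-1 \right)} b = \left(-4 + 2 \left(-1\right)^{2}\right) 124 = \left(-4 + 2 \cdot 1\right) 124 = \left(-4 + 2\right) 124 = \left(-2\right) 124 = -248$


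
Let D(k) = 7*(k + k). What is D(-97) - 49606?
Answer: -50964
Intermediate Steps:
D(k) = 14*k (D(k) = 7*(2*k) = 14*k)
D(-97) - 49606 = 14*(-97) - 49606 = -1358 - 49606 = -50964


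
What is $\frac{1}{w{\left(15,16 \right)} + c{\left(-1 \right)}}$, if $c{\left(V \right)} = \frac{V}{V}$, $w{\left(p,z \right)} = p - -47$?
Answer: $\frac{1}{63} \approx 0.015873$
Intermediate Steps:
$w{\left(p,z \right)} = 47 + p$ ($w{\left(p,z \right)} = p + 47 = 47 + p$)
$c{\left(V \right)} = 1$
$\frac{1}{w{\left(15,16 \right)} + c{\left(-1 \right)}} = \frac{1}{\left(47 + 15\right) + 1} = \frac{1}{62 + 1} = \frac{1}{63}$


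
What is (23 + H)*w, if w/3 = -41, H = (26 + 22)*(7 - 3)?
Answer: -26445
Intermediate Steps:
H = 192 (H = 48*4 = 192)
w = -123 (w = 3*(-41) = -123)
(23 + H)*w = (23 + 192)*(-123) = 215*(-123) = -26445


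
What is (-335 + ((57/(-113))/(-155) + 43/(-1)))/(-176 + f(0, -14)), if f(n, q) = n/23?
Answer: 6620613/3082640 ≈ 2.1477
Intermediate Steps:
f(n, q) = n/23 (f(n, q) = n*(1/23) = n/23)
(-335 + ((57/(-113))/(-155) + 43/(-1)))/(-176 + f(0, -14)) = (-335 + ((57/(-113))/(-155) + 43/(-1)))/(-176 + (1/23)*0) = (-335 + ((57*(-1/113))*(-1/155) + 43*(-1)))/(-176 + 0) = (-335 + (-57/113*(-1/155) - 43))/(-176) = (-335 + (57/17515 - 43))*(-1/176) = (-335 - 753088/17515)*(-1/176) = -6620613/17515*(-1/176) = 6620613/3082640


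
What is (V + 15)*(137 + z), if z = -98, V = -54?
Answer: -1521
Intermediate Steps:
(V + 15)*(137 + z) = (-54 + 15)*(137 - 98) = -39*39 = -1521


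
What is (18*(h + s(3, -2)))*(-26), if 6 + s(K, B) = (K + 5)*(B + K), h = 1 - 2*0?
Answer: -1404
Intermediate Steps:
h = 1 (h = 1 + 0 = 1)
s(K, B) = -6 + (5 + K)*(B + K) (s(K, B) = -6 + (K + 5)*(B + K) = -6 + (5 + K)*(B + K))
(18*(h + s(3, -2)))*(-26) = (18*(1 + (-6 + 3² + 5*(-2) + 5*3 - 2*3)))*(-26) = (18*(1 + (-6 + 9 - 10 + 15 - 6)))*(-26) = (18*(1 + 2))*(-26) = (18*3)*(-26) = 54*(-26) = -1404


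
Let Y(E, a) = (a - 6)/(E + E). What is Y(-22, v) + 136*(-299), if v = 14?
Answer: -447306/11 ≈ -40664.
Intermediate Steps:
Y(E, a) = (-6 + a)/(2*E) (Y(E, a) = (-6 + a)/((2*E)) = (-6 + a)*(1/(2*E)) = (-6 + a)/(2*E))
Y(-22, v) + 136*(-299) = (1/2)*(-6 + 14)/(-22) + 136*(-299) = (1/2)*(-1/22)*8 - 40664 = -2/11 - 40664 = -447306/11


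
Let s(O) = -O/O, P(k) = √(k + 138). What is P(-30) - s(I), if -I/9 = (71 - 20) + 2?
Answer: 1 + 6*√3 ≈ 11.392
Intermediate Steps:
P(k) = √(138 + k)
I = -477 (I = -9*((71 - 20) + 2) = -9*(51 + 2) = -9*53 = -477)
s(O) = -1 (s(O) = -1*1 = -1)
P(-30) - s(I) = √(138 - 30) - 1*(-1) = √108 + 1 = 6*√3 + 1 = 1 + 6*√3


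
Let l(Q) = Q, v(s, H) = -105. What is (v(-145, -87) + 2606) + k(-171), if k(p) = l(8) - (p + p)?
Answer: 2851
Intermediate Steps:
k(p) = 8 - 2*p (k(p) = 8 - (p + p) = 8 - 2*p)
(v(-145, -87) + 2606) + k(-171) = (-105 + 2606) + (8 - 2*(-171)) = 2501 + (8 + 342) = 2501 + 350 = 2851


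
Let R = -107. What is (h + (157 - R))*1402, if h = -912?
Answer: -908496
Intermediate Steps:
(h + (157 - R))*1402 = (-912 + (157 - 1*(-107)))*1402 = (-912 + (157 + 107))*1402 = (-912 + 264)*1402 = -648*1402 = -908496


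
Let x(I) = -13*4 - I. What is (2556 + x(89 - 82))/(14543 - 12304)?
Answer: 2497/2239 ≈ 1.1152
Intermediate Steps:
x(I) = -52 - I
(2556 + x(89 - 82))/(14543 - 12304) = (2556 + (-52 - (89 - 82)))/(14543 - 12304) = (2556 + (-52 - 1*7))/2239 = (2556 + (-52 - 7))*(1/2239) = (2556 - 59)*(1/2239) = 2497*(1/2239) = 2497/2239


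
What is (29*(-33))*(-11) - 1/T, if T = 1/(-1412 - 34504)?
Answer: 46443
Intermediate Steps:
T = -1/35916 (T = 1/(-35916) = -1/35916 ≈ -2.7843e-5)
(29*(-33))*(-11) - 1/T = (29*(-33))*(-11) - 1/(-1/35916) = -957*(-11) - 1*(-35916) = 10527 + 35916 = 46443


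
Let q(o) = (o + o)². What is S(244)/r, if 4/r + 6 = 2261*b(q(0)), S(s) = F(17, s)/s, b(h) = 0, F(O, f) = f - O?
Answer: -681/488 ≈ -1.3955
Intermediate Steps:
q(o) = 4*o² (q(o) = (2*o)² = 4*o²)
S(s) = (-17 + s)/s (S(s) = (s - 1*17)/s = (s - 17)/s = (-17 + s)/s)
r = -⅔ (r = 4/(-6 + 2261*0) = 4/(-6 + 0) = 4/(-6) = 4*(-⅙) = -⅔ ≈ -0.66667)
S(244)/r = ((-17 + 244)/244)/(-⅔) = ((1/244)*227)*(-3/2) = (227/244)*(-3/2) = -681/488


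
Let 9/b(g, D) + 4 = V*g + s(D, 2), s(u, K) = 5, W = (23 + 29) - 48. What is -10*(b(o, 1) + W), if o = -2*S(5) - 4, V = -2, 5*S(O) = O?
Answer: -610/13 ≈ -46.923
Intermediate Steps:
W = 4 (W = 52 - 48 = 4)
S(O) = O/5
o = -6 (o = -2*5/5 - 4 = -2*1 - 4 = -2 - 4 = -6)
b(g, D) = 9/(1 - 2*g) (b(g, D) = 9/(-4 + (-2*g + 5)) = 9/(-4 + (5 - 2*g)) = 9/(1 - 2*g))
-10*(b(o, 1) + W) = -10*(-9/(-1 + 2*(-6)) + 4) = -10*(-9/(-1 - 12) + 4) = -10*(-9/(-13) + 4) = -10*(-9*(-1/13) + 4) = -10*(9/13 + 4) = -10*61/13 = -610/13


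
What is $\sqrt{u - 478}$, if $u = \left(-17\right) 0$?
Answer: $i \sqrt{478} \approx 21.863 i$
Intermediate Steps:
$u = 0$
$\sqrt{u - 478} = \sqrt{0 - 478} = \sqrt{-478} = i \sqrt{478}$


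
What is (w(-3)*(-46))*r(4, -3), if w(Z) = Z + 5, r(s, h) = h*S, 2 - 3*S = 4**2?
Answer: -1288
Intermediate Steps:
S = -14/3 (S = 2/3 - 1/3*4**2 = 2/3 - 1/3*16 = 2/3 - 16/3 = -14/3 ≈ -4.6667)
r(s, h) = -14*h/3 (r(s, h) = h*(-14/3) = -14*h/3)
w(Z) = 5 + Z
(w(-3)*(-46))*r(4, -3) = ((5 - 3)*(-46))*(-14/3*(-3)) = (2*(-46))*14 = -92*14 = -1288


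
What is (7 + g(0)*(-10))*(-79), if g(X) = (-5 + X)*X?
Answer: -553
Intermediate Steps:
g(X) = X*(-5 + X)
(7 + g(0)*(-10))*(-79) = (7 + (0*(-5 + 0))*(-10))*(-79) = (7 + (0*(-5))*(-10))*(-79) = (7 + 0*(-10))*(-79) = (7 + 0)*(-79) = 7*(-79) = -553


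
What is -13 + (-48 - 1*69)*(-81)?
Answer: 9464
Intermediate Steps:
-13 + (-48 - 1*69)*(-81) = -13 + (-48 - 69)*(-81) = -13 - 117*(-81) = -13 + 9477 = 9464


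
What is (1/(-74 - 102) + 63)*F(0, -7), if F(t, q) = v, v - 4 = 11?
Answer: 166305/176 ≈ 944.92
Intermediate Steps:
v = 15 (v = 4 + 11 = 15)
F(t, q) = 15
(1/(-74 - 102) + 63)*F(0, -7) = (1/(-74 - 102) + 63)*15 = (1/(-176) + 63)*15 = (-1/176 + 63)*15 = (11087/176)*15 = 166305/176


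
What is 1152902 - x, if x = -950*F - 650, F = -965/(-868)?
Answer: 501099943/434 ≈ 1.1546e+6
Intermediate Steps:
F = 965/868 (F = -965*(-1/868) = 965/868 ≈ 1.1118)
x = -740475/434 (x = -950*965/868 - 650 = -458375/434 - 650 = -740475/434 ≈ -1706.2)
1152902 - x = 1152902 - 1*(-740475/434) = 1152902 + 740475/434 = 501099943/434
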